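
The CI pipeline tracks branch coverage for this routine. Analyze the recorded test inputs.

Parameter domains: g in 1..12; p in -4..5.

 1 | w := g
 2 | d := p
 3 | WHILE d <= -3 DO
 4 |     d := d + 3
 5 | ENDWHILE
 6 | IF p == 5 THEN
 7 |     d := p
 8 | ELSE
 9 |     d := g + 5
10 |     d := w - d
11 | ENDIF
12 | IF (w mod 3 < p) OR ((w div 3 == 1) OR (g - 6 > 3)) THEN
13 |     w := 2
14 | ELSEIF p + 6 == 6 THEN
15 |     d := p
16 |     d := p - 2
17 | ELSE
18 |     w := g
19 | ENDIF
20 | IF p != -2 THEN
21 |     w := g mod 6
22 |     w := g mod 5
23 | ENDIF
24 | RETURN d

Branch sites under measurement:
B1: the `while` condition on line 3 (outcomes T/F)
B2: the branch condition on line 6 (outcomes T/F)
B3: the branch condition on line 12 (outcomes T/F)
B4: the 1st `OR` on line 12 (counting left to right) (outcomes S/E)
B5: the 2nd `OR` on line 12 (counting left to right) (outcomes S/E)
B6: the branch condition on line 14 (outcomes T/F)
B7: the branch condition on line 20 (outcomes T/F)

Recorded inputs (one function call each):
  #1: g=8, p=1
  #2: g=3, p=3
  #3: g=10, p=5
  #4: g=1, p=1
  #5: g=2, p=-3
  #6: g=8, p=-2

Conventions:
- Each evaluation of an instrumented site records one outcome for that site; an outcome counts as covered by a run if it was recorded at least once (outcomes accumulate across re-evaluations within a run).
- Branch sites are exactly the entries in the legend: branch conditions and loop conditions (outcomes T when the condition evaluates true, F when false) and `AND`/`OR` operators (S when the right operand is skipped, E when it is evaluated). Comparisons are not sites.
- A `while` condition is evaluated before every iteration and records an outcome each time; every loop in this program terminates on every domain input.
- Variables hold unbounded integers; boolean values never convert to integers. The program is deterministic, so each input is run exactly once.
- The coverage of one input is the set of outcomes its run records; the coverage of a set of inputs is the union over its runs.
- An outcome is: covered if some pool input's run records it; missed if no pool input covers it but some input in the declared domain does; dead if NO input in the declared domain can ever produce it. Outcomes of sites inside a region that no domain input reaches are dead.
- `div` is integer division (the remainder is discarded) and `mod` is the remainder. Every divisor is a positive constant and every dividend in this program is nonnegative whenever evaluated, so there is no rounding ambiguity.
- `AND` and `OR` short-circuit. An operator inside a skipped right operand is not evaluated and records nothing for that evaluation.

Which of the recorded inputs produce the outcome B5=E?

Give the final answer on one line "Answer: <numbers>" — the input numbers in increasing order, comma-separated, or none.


input #1 (g=8, p=1): covers B5=E
input #2 (g=3, p=3): misses B5=E
input #3 (g=10, p=5): misses B5=E
input #4 (g=1, p=1): covers B5=E
input #5 (g=2, p=-3): covers B5=E
input #6 (g=8, p=-2): covers B5=E
Answer: 1, 4, 5, 6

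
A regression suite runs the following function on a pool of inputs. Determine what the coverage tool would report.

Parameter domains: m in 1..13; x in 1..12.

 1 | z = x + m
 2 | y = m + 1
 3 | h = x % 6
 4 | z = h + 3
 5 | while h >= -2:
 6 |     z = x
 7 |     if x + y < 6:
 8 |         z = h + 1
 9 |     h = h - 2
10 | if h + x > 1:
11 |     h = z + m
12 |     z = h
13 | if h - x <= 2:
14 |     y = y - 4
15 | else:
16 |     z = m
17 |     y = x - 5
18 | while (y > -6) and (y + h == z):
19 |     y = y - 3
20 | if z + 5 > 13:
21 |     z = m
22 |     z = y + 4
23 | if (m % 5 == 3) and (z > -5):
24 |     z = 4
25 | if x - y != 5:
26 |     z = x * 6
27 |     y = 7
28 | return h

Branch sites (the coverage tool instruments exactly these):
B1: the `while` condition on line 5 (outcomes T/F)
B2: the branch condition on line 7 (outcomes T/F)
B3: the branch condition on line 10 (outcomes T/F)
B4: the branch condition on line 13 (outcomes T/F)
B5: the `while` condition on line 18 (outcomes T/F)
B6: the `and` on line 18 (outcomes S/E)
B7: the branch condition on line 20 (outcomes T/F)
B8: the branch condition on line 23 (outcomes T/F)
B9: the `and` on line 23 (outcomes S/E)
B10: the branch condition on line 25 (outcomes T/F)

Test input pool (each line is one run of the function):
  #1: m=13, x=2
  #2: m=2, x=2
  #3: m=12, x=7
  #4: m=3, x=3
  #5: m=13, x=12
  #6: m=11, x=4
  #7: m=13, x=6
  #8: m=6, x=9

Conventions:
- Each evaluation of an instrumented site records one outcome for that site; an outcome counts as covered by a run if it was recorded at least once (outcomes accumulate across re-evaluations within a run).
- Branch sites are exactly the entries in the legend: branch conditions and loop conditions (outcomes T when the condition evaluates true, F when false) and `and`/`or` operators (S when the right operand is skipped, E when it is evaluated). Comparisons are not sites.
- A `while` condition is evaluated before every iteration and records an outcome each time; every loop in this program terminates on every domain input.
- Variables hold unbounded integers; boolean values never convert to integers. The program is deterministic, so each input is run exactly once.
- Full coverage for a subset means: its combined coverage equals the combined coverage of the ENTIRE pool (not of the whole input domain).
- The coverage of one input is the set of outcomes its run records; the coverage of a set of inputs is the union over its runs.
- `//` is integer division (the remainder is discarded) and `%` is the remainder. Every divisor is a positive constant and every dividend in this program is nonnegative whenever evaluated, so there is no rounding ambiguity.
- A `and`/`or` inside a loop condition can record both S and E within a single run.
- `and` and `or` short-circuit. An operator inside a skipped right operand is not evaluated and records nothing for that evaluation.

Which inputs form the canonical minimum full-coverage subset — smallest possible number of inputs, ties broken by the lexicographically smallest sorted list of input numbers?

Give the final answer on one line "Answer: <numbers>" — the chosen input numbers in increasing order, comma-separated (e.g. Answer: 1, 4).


input #1 (m=13, x=2): covers B1=T, B1=F, B2=F, B3=F, B4=T, B5=F, B6=E, B7=F, B8=T, B9=E, B10=T
input #2 (m=2, x=2): covers B1=T, B1=F, B2=T, B3=F, B4=T, B5=F, B6=E, B7=F, B8=F, B9=S, B10=T
input #3 (m=12, x=7): covers B1=T, B1=F, B2=F, B3=T, B4=F, B5=F, B6=E, B7=T, B8=F, B9=S, B10=F
input #4 (m=3, x=3): covers B1=T, B1=F, B2=F, B3=F, B4=T, B5=F, B6=E, B7=F, B8=T, B9=E, B10=T
input #5 (m=13, x=12): covers B1=T, B1=F, B2=F, B3=T, B4=F, B5=F, B6=E, B7=T, B8=T, B9=E, B10=F
input #6 (m=11, x=4): covers B1=T, B1=F, B2=F, B3=F, B4=T, B5=T, B5=F, B6=E, B7=F, B8=F, B9=S, B10=T
input #7 (m=13, x=6): covers B1=T, B1=F, B2=F, B3=T, B4=F, B5=F, B6=E, B7=T, B8=T, B9=E, B10=F
input #8 (m=6, x=9): covers B1=T, B1=F, B2=F, B3=T, B4=F, B5=F, B6=E, B7=F, B8=F, B9=S, B10=F
pool-wide coverage (19 outcomes): B1=T, B1=F, B2=T, B2=F, B3=T, B3=F, B4=T, B4=F, B5=T, B5=F, B6=E, B7=T, B7=F, B8=T, B8=F, B9=S, B9=E, B10=T, B10=F
every size-1 subset falls short of the 19 outcomes (best: 12/19)
every size-2 subset falls short of the 19 outcomes (best: 18/19)
inputs {2, 5, 6} (size 3) cover everything; no size-3 subset with a lexicographically smaller index list covers all 19
Answer: 2, 5, 6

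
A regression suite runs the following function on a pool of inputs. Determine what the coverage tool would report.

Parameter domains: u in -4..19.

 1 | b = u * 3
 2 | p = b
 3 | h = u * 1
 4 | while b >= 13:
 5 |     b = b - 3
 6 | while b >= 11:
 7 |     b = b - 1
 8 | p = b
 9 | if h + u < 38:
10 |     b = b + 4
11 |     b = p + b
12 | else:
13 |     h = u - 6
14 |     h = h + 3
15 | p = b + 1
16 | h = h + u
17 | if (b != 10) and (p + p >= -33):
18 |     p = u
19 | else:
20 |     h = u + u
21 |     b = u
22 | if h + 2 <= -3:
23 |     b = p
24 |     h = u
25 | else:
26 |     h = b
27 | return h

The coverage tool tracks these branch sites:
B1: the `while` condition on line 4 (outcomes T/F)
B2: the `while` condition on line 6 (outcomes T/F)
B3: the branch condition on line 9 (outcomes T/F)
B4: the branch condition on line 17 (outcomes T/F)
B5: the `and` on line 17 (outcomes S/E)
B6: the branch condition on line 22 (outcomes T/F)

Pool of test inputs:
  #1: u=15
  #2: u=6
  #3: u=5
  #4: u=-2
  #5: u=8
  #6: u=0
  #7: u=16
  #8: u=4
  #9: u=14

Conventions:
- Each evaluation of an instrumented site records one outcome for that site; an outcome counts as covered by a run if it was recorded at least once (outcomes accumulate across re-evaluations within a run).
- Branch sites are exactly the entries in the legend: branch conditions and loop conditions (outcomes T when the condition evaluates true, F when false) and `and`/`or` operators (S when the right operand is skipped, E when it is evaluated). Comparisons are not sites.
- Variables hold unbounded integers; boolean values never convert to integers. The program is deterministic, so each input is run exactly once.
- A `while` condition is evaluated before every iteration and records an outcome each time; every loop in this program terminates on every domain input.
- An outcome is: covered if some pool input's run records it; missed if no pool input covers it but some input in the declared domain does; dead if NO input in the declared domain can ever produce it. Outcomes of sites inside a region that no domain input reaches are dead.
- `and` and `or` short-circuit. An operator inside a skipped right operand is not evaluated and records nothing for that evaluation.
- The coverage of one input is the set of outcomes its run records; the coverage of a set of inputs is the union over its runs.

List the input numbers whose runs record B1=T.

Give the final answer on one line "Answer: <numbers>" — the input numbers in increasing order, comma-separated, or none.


input #1 (u=15): covers B1=T
input #2 (u=6): covers B1=T
input #3 (u=5): covers B1=T
input #4 (u=-2): misses B1=T
input #5 (u=8): covers B1=T
input #6 (u=0): misses B1=T
input #7 (u=16): covers B1=T
input #8 (u=4): misses B1=T
input #9 (u=14): covers B1=T
Answer: 1, 2, 3, 5, 7, 9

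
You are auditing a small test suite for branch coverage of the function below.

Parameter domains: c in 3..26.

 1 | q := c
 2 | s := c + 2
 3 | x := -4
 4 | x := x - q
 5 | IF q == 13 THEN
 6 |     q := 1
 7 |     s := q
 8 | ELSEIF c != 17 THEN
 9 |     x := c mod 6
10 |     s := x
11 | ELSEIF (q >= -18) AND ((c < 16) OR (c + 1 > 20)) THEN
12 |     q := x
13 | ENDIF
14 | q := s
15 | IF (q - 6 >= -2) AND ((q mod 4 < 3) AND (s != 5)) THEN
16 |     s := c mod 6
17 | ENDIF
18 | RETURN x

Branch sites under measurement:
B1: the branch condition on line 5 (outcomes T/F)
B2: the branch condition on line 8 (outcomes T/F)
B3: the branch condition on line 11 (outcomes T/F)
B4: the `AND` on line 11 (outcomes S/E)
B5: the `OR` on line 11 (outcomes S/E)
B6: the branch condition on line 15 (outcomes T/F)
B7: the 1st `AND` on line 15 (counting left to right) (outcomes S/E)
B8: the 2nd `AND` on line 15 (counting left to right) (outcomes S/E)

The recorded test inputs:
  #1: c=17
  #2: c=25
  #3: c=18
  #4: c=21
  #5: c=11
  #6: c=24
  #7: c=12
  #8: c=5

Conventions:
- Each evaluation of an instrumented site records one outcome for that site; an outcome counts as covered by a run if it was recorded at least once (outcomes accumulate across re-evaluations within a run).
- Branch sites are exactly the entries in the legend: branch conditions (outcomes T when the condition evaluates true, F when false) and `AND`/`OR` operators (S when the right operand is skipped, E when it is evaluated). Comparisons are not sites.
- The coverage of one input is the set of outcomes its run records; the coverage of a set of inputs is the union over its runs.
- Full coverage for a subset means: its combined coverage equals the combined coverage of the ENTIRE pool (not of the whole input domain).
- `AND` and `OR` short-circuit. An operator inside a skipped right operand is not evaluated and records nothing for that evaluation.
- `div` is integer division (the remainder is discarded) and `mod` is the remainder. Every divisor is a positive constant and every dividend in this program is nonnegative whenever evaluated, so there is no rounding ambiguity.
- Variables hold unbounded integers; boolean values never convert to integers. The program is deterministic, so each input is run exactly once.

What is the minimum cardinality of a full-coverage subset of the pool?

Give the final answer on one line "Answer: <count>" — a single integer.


input #1 (c=17): events B1->F, B2->F, B4->E, B5->E, B3->F, B7->E, B8->S, B6->F; covers B1=F, B2=F, B3=F, B4=E, B5=E, B6=F, B7=E, B8=S
input #2 (c=25): events B1->F, B2->T, B7->S, B6->F; covers B1=F, B2=T, B6=F, B7=S
input #3 (c=18): events B1->F, B2->T, B7->S, B6->F; covers B1=F, B2=T, B6=F, B7=S
input #4 (c=21): events B1->F, B2->T, B7->S, B6->F; covers B1=F, B2=T, B6=F, B7=S
input #5 (c=11): events B1->F, B2->T, B7->E, B8->E, B6->F; covers B1=F, B2=T, B6=F, B7=E, B8=E
input #6 (c=24): events B1->F, B2->T, B7->S, B6->F; covers B1=F, B2=T, B6=F, B7=S
input #7 (c=12): events B1->F, B2->T, B7->S, B6->F; covers B1=F, B2=T, B6=F, B7=S
input #8 (c=5): events B1->F, B2->T, B7->E, B8->E, B6->F; covers B1=F, B2=T, B6=F, B7=E, B8=E
union over all inputs: B1=F, B2=T, B2=F, B3=F, B4=E, B5=E, B6=F, B7=S, B7=E, B8=S, B8=E (11 outcomes)
every size-1 subset falls short of the 11 outcomes (best: 8/11)
every size-2 subset falls short of the 11 outcomes (best: 10/11)
the canonical winner is {1, 2, 5}: size 3, full 11-outcome coverage, earliest index list among size-3 covers
Answer: 3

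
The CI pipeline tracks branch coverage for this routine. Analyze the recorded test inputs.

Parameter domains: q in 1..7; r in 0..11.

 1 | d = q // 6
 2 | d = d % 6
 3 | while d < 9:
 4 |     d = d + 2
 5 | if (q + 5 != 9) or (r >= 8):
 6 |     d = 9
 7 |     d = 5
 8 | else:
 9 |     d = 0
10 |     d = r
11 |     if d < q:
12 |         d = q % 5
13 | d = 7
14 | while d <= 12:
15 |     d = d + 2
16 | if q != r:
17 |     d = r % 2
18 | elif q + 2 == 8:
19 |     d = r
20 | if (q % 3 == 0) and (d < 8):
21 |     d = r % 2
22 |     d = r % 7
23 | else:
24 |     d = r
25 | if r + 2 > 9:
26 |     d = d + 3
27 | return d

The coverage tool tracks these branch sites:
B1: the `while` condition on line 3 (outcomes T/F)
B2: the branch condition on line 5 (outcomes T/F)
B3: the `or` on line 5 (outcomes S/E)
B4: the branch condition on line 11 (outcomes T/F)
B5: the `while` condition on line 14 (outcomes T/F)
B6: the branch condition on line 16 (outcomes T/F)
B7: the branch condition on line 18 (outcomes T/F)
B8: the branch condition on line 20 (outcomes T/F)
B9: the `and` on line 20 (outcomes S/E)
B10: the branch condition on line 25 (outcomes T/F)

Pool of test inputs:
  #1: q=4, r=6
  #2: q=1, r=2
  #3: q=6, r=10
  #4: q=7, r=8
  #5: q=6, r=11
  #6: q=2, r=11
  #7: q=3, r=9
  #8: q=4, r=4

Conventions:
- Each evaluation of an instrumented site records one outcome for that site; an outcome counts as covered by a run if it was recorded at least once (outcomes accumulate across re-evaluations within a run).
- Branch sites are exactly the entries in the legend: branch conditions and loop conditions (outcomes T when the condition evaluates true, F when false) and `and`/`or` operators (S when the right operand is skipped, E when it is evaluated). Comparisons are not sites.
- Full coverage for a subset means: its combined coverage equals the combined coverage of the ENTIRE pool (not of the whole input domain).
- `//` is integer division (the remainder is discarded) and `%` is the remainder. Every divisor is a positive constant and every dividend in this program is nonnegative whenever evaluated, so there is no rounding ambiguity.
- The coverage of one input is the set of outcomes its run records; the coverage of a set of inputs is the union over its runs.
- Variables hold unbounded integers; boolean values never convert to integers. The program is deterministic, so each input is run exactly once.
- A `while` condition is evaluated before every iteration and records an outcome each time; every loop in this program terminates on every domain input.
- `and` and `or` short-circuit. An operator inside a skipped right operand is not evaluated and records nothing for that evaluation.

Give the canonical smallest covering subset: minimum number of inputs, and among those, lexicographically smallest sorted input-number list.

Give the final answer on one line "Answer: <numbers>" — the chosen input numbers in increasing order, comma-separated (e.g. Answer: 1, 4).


input #1, q=4, r=6: events B1->T, B1->T, B1->T, B1->T, B1->T, B1->F, B3->E, B2->F, B4->F, B5->T, B5->T, B5->T, B5->F, B6->T, ...; outcomes B1=T, B1=F, B2=F, B3=E, B4=F, B5=T, B5=F, B6=T, B8=F, B9=S, B10=F
input #2, q=1, r=2: events B1->T, B1->T, B1->T, B1->T, B1->T, B1->F, B3->S, B2->T, B5->T, B5->T, B5->T, B5->F, B6->T, B9->S, ...; outcomes B1=T, B1=F, B2=T, B3=S, B5=T, B5=F, B6=T, B8=F, B9=S, B10=F
input #3, q=6, r=10: events B1->T, B1->T, B1->T, B1->T, B1->F, B3->S, B2->T, B5->T, B5->T, B5->T, B5->F, B6->T, B9->E, B8->T, ...; outcomes B1=T, B1=F, B2=T, B3=S, B5=T, B5=F, B6=T, B8=T, B9=E, B10=T
input #4, q=7, r=8: events B1->T, B1->T, B1->T, B1->T, B1->F, B3->S, B2->T, B5->T, B5->T, B5->T, B5->F, B6->T, B9->S, B8->F, ...; outcomes B1=T, B1=F, B2=T, B3=S, B5=T, B5=F, B6=T, B8=F, B9=S, B10=T
input #5, q=6, r=11: events B1->T, B1->T, B1->T, B1->T, B1->F, B3->S, B2->T, B5->T, B5->T, B5->T, B5->F, B6->T, B9->E, B8->T, ...; outcomes B1=T, B1=F, B2=T, B3=S, B5=T, B5=F, B6=T, B8=T, B9=E, B10=T
input #6, q=2, r=11: events B1->T, B1->T, B1->T, B1->T, B1->T, B1->F, B3->S, B2->T, B5->T, B5->T, B5->T, B5->F, B6->T, B9->S, ...; outcomes B1=T, B1=F, B2=T, B3=S, B5=T, B5=F, B6=T, B8=F, B9=S, B10=T
input #7, q=3, r=9: events B1->T, B1->T, B1->T, B1->T, B1->T, B1->F, B3->S, B2->T, B5->T, B5->T, B5->T, B5->F, B6->T, B9->E, ...; outcomes B1=T, B1=F, B2=T, B3=S, B5=T, B5=F, B6=T, B8=T, B9=E, B10=T
input #8, q=4, r=4: events B1->T, B1->T, B1->T, B1->T, B1->T, B1->F, B3->E, B2->F, B4->F, B5->T, B5->T, B5->T, B5->F, B6->F, ...; outcomes B1=T, B1=F, B2=F, B3=E, B4=F, B5=T, B5=F, B6=F, B7=F, B8=F, B9=S, B10=F
together the pool reaches 18 outcomes: B1=T, B1=F, B2=T, B2=F, B3=S, B3=E, B4=F, B5=T, B5=F, B6=T, B6=F, B7=F, B8=T, B8=F, B9=S, B9=E, B10=T, B10=F
size 1 is not enough: best union over all size-1 subsets is 12/18
size 2: inputs {3, 8} cover all 18 outcomes, and no lexicographically smaller subset of this size does
Answer: 3, 8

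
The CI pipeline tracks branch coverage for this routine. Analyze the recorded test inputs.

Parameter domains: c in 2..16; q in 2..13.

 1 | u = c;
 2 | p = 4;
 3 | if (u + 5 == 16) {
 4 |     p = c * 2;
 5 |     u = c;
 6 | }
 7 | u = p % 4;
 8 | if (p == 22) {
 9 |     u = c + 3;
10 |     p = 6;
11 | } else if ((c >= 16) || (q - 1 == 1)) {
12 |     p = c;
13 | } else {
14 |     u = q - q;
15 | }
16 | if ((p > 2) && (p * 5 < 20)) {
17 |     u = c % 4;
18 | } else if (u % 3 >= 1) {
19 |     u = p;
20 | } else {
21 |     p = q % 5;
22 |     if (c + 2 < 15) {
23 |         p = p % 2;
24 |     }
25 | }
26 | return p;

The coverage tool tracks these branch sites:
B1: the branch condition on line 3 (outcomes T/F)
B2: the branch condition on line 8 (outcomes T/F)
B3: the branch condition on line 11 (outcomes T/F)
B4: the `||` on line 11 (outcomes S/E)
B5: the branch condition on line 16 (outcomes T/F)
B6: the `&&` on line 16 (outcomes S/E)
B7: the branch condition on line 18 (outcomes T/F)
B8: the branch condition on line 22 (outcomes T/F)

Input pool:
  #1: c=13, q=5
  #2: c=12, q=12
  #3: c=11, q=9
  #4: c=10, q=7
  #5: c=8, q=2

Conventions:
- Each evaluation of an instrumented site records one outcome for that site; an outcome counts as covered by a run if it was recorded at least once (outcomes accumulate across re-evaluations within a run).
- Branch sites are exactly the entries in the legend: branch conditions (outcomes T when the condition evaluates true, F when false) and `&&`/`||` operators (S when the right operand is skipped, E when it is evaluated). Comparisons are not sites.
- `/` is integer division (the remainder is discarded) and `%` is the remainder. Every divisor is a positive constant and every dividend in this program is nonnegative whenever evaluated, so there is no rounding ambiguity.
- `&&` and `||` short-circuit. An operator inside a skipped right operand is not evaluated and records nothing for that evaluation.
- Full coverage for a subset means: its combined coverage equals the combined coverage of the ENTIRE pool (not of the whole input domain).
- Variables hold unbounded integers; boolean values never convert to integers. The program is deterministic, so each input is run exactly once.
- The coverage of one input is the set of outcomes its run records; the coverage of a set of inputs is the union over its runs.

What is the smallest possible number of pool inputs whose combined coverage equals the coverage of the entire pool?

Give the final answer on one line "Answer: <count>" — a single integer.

#1 (c=13, q=5) -> B1->F, B2->F, B4->E, B3->F, B6->E, B5->F, B7->F, B8->F; covered: B1=F, B2=F, B3=F, B4=E, B5=F, B6=E, B7=F, B8=F
#2 (c=12, q=12) -> B1->F, B2->F, B4->E, B3->F, B6->E, B5->F, B7->F, B8->T; covered: B1=F, B2=F, B3=F, B4=E, B5=F, B6=E, B7=F, B8=T
#3 (c=11, q=9) -> B1->T, B2->T, B6->E, B5->F, B7->T; covered: B1=T, B2=T, B5=F, B6=E, B7=T
#4 (c=10, q=7) -> B1->F, B2->F, B4->E, B3->F, B6->E, B5->F, B7->F, B8->T; covered: B1=F, B2=F, B3=F, B4=E, B5=F, B6=E, B7=F, B8=T
#5 (c=8, q=2) -> B1->F, B2->F, B4->E, B3->T, B6->E, B5->F, B7->F, B8->T; covered: B1=F, B2=F, B3=T, B4=E, B5=F, B6=E, B7=F, B8=T
together the pool reaches 13 outcomes: B1=T, B1=F, B2=T, B2=F, B3=T, B3=F, B4=E, B5=F, B6=E, B7=T, B7=F, B8=T, B8=F
checked all size-1 subsets: none covers 13 outcomes (max 8/13)
checked all size-2 subsets: none covers 13 outcomes (max 11/13)
the canonical winner is {1, 3, 5}: size 3, full 13-outcome coverage, earliest index list among size-3 covers

Answer: 3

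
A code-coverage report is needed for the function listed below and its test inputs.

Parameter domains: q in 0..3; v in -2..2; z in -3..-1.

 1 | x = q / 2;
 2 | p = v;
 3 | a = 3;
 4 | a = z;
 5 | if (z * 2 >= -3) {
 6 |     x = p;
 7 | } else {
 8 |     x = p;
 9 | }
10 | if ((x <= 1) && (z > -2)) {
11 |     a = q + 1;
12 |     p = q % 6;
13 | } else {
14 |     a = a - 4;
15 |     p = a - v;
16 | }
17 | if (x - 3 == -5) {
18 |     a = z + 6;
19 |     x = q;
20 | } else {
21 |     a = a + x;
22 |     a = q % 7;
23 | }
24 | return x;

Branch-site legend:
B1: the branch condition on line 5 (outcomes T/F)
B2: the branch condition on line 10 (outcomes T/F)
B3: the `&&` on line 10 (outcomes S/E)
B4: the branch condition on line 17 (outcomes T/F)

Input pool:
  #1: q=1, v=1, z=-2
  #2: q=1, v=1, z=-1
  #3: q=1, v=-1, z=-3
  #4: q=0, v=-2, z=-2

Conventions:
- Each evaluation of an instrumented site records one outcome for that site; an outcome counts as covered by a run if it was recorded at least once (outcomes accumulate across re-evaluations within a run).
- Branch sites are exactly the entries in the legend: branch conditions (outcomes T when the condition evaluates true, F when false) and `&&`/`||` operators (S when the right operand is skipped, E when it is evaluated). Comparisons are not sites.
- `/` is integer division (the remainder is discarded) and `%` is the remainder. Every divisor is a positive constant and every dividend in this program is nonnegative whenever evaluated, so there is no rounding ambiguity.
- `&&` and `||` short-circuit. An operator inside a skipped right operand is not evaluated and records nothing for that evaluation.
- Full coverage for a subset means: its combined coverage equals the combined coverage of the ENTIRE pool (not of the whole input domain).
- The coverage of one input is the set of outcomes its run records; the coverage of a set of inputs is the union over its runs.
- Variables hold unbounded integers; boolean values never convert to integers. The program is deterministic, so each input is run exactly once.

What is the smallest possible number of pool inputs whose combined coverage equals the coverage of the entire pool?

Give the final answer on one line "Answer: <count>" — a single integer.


#1 (q=1, v=1, z=-2) -> covered: B1=F, B2=F, B3=E, B4=F
#2 (q=1, v=1, z=-1) -> covered: B1=T, B2=T, B3=E, B4=F
#3 (q=1, v=-1, z=-3) -> covered: B1=F, B2=F, B3=E, B4=F
#4 (q=0, v=-2, z=-2) -> covered: B1=F, B2=F, B3=E, B4=T
pool-wide coverage (7 outcomes): B1=T, B1=F, B2=T, B2=F, B3=E, B4=T, B4=F
checked all size-1 subsets: none covers 7 outcomes (max 4/7)
at size 2, {2, 4} reaches all 7 outcomes; every lexicographically earlier size-2 subset fails
Answer: 2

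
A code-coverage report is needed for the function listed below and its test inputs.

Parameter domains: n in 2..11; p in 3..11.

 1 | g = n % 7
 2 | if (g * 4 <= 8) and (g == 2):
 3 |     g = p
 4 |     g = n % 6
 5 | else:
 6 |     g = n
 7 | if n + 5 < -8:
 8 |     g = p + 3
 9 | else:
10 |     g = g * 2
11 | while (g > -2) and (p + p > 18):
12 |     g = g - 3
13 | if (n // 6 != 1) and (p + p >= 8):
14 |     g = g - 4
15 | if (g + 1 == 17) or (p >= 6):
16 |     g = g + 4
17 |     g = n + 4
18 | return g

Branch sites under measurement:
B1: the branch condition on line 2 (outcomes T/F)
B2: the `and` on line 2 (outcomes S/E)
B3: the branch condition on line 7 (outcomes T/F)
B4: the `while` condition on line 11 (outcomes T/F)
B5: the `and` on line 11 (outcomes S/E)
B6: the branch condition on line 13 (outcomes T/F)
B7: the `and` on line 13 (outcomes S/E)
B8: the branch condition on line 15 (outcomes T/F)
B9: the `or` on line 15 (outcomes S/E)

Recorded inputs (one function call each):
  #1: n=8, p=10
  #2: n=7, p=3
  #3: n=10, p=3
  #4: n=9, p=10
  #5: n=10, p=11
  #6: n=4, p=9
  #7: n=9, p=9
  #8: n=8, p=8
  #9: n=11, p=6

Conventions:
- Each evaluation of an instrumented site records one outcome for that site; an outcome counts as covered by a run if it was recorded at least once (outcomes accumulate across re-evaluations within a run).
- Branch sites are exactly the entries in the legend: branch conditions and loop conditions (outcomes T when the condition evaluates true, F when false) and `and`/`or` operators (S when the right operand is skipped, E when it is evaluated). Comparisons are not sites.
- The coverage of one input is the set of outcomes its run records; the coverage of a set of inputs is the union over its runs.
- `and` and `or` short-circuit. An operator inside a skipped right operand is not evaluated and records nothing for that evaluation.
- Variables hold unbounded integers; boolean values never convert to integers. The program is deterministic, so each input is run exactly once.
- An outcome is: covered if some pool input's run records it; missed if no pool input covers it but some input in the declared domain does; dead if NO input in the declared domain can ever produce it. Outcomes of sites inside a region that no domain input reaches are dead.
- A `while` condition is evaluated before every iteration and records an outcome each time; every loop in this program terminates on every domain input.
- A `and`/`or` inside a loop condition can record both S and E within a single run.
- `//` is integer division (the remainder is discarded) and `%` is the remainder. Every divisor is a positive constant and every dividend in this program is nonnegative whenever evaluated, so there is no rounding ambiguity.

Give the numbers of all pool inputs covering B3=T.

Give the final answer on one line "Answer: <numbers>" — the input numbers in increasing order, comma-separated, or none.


input #1 (n=8, p=10): does not record B3=T
input #2 (n=7, p=3): does not record B3=T
input #3 (n=10, p=3): does not record B3=T
input #4 (n=9, p=10): does not record B3=T
input #5 (n=10, p=11): does not record B3=T
input #6 (n=4, p=9): does not record B3=T
input #7 (n=9, p=9): does not record B3=T
input #8 (n=8, p=8): does not record B3=T
input #9 (n=11, p=6): does not record B3=T
Answer: none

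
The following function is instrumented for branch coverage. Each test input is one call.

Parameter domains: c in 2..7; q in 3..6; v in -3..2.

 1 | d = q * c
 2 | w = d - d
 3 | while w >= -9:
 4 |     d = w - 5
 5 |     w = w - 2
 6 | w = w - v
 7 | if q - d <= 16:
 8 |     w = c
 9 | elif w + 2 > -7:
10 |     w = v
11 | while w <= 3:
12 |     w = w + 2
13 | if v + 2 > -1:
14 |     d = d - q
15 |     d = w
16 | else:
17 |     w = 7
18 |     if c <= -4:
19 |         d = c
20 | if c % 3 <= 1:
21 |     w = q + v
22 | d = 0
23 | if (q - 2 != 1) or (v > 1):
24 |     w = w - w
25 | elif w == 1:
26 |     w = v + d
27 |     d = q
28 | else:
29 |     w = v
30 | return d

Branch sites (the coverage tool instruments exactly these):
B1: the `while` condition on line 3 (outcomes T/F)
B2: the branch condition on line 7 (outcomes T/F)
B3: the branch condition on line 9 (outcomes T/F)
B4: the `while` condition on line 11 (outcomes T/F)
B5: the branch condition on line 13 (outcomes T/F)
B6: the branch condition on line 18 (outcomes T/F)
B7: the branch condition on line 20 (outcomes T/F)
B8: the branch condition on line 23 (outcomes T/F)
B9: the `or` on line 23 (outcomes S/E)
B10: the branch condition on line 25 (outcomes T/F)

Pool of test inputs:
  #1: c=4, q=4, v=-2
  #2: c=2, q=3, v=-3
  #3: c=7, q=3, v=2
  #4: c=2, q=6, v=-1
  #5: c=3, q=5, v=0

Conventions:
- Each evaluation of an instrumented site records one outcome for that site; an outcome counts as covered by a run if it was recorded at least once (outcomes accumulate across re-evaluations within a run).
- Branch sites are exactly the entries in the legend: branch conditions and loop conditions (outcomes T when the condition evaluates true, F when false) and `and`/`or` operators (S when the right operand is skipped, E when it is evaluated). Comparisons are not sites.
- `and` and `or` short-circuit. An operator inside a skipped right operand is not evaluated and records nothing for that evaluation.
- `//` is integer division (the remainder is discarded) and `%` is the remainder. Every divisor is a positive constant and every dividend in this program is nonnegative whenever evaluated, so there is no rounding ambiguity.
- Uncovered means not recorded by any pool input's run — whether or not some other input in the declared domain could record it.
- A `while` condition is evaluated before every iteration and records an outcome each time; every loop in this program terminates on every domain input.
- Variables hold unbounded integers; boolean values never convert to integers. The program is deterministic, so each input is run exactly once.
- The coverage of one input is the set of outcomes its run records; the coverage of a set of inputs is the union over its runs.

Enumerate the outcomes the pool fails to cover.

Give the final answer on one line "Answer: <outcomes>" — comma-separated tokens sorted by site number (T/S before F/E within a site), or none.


#1 (c=4, q=4, v=-2) -> B1->T, B1->T, B1->T, B1->T, B1->T, B1->F, B2->F, B3->T, B4->T, B4->T, B4->T, B4->F, B5->T, B7->T, ...; covered: B1=T, B1=F, B2=F, B3=T, B4=T, B4=F, B5=T, B7=T, B8=T, B9=S
#2 (c=2, q=3, v=-3) -> B1->T, B1->T, B1->T, B1->T, B1->T, B1->F, B2->T, B4->T, B4->F, B5->F, B6->F, B7->F, B9->E, B8->F, ...; covered: B1=T, B1=F, B2=T, B4=T, B4=F, B5=F, B6=F, B7=F, B8=F, B9=E, B10=F
#3 (c=7, q=3, v=2) -> B1->T, B1->T, B1->T, B1->T, B1->T, B1->F, B2->T, B4->F, B5->T, B7->T, B9->E, B8->T; covered: B1=T, B1=F, B2=T, B4=F, B5=T, B7=T, B8=T, B9=E
#4 (c=2, q=6, v=-1) -> B1->T, B1->T, B1->T, B1->T, B1->T, B1->F, B2->F, B3->F, B4->T, B4->T, B4->T, B4->T, B4->T, B4->T, ...; covered: B1=T, B1=F, B2=F, B3=F, B4=T, B4=F, B5=T, B7=F, B8=T, B9=S
#5 (c=3, q=5, v=0) -> B1->T, B1->T, B1->T, B1->T, B1->T, B1->F, B2->F, B3->F, B4->T, B4->T, B4->T, B4->T, B4->T, B4->T, ...; covered: B1=T, B1=F, B2=F, B3=F, B4=T, B4=F, B5=T, B7=T, B8=T, B9=S
union over the pool: B1=T, B1=F, B2=T, B2=F, B3=T, B3=F, B4=T, B4=F, B5=T, B5=F, B6=F, B7=T, B7=F, B8=T, B8=F, B9=S, B9=E, B10=F
uncovered (2 of 20): B6=T, B10=T
Answer: B6=T, B10=T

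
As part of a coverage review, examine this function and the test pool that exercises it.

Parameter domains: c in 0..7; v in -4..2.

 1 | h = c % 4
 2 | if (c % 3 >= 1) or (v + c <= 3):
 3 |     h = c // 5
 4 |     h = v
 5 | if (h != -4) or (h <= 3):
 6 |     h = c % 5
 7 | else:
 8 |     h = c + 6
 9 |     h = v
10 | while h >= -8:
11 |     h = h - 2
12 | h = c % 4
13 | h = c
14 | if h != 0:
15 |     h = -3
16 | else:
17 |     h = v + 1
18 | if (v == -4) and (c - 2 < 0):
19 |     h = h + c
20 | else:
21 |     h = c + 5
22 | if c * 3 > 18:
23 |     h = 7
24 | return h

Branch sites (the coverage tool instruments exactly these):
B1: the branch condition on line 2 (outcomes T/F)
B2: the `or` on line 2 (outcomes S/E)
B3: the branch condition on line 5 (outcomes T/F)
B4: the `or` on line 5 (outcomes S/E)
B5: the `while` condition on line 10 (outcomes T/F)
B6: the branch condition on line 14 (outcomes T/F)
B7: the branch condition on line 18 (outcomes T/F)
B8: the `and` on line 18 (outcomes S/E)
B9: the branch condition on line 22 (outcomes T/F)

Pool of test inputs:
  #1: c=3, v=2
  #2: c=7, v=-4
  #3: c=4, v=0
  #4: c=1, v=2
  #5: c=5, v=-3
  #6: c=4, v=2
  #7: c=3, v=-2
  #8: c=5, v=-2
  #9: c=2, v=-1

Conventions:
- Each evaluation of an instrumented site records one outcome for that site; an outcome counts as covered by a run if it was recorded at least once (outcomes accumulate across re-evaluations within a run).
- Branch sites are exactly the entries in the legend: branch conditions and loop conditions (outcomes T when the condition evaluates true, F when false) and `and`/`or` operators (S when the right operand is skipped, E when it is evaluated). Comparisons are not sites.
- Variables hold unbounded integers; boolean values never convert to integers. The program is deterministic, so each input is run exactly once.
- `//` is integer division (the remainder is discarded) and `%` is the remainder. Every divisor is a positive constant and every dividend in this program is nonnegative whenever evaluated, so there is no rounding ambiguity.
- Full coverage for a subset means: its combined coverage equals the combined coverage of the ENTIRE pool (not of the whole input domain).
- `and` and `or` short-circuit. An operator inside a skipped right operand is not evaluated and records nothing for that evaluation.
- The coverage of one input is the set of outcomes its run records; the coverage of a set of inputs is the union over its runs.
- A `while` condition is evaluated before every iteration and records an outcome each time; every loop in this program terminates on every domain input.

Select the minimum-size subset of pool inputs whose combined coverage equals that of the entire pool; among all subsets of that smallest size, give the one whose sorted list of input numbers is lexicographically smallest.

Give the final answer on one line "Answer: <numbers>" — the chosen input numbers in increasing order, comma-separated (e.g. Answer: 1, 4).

run #1 (c=3, v=2) records B1=F, B2=E, B3=T, B4=S, B5=T, B5=F, B6=T, B7=F, B8=S, B9=F
run #2 (c=7, v=-4) records B1=T, B2=S, B3=T, B4=E, B5=T, B5=F, B6=T, B7=F, B8=E, B9=T
run #3 (c=4, v=0) records B1=T, B2=S, B3=T, B4=S, B5=T, B5=F, B6=T, B7=F, B8=S, B9=F
run #4 (c=1, v=2) records B1=T, B2=S, B3=T, B4=S, B5=T, B5=F, B6=T, B7=F, B8=S, B9=F
run #5 (c=5, v=-3) records B1=T, B2=S, B3=T, B4=S, B5=T, B5=F, B6=T, B7=F, B8=S, B9=F
run #6 (c=4, v=2) records B1=T, B2=S, B3=T, B4=S, B5=T, B5=F, B6=T, B7=F, B8=S, B9=F
run #7 (c=3, v=-2) records B1=T, B2=E, B3=T, B4=S, B5=T, B5=F, B6=T, B7=F, B8=S, B9=F
run #8 (c=5, v=-2) records B1=T, B2=S, B3=T, B4=S, B5=T, B5=F, B6=T, B7=F, B8=S, B9=F
run #9 (c=2, v=-1) records B1=T, B2=S, B3=T, B4=S, B5=T, B5=F, B6=T, B7=F, B8=S, B9=F
the full pool covers 15 outcomes: B1=T, B1=F, B2=S, B2=E, B3=T, B4=S, B4=E, B5=T, B5=F, B6=T, B7=F, B8=S, B8=E, B9=T, B9=F
no size-1 subset reaches all 15 outcomes (best union: 10/15)
inputs {1, 2} (size 2) cover everything; no size-2 subset with a lexicographically smaller index list covers all 15

Answer: 1, 2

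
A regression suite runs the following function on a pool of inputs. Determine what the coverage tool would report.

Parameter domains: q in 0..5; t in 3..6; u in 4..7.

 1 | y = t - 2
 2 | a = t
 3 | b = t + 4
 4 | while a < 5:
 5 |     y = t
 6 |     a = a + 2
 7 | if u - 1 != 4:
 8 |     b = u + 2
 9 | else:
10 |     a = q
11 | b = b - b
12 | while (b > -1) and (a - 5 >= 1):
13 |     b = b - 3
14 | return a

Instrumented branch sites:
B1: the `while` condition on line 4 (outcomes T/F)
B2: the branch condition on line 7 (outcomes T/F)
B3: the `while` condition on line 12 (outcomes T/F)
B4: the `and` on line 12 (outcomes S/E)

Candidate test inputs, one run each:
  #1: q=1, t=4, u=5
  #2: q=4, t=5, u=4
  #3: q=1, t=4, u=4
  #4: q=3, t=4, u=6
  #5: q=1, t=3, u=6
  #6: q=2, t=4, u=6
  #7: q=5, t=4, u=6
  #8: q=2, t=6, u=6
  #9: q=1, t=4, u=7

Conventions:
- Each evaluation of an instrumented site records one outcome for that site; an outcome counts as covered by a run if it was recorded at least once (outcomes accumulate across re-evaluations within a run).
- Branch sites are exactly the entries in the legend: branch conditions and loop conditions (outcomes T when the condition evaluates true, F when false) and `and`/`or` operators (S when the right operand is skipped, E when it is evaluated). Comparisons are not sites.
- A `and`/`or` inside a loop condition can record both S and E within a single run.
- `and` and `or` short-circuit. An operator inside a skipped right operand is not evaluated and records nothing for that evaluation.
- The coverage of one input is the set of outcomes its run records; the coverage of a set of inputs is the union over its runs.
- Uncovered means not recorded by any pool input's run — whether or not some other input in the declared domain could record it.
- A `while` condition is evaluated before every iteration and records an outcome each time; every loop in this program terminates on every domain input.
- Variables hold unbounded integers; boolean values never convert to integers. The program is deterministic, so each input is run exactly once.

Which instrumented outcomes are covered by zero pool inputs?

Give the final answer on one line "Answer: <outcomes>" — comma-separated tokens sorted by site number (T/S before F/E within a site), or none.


#1 (q=1, t=4, u=5) -> B1->T, B1->F, B2->F, B4->E, B3->F; covered: B1=T, B1=F, B2=F, B3=F, B4=E
#2 (q=4, t=5, u=4) -> B1->F, B2->T, B4->E, B3->F; covered: B1=F, B2=T, B3=F, B4=E
#3 (q=1, t=4, u=4) -> B1->T, B1->F, B2->T, B4->E, B3->T, B4->S, B3->F; covered: B1=T, B1=F, B2=T, B3=T, B3=F, B4=S, B4=E
#4 (q=3, t=4, u=6) -> B1->T, B1->F, B2->T, B4->E, B3->T, B4->S, B3->F; covered: B1=T, B1=F, B2=T, B3=T, B3=F, B4=S, B4=E
#5 (q=1, t=3, u=6) -> B1->T, B1->F, B2->T, B4->E, B3->F; covered: B1=T, B1=F, B2=T, B3=F, B4=E
#6 (q=2, t=4, u=6) -> B1->T, B1->F, B2->T, B4->E, B3->T, B4->S, B3->F; covered: B1=T, B1=F, B2=T, B3=T, B3=F, B4=S, B4=E
#7 (q=5, t=4, u=6) -> B1->T, B1->F, B2->T, B4->E, B3->T, B4->S, B3->F; covered: B1=T, B1=F, B2=T, B3=T, B3=F, B4=S, B4=E
#8 (q=2, t=6, u=6) -> B1->F, B2->T, B4->E, B3->T, B4->S, B3->F; covered: B1=F, B2=T, B3=T, B3=F, B4=S, B4=E
#9 (q=1, t=4, u=7) -> B1->T, B1->F, B2->T, B4->E, B3->T, B4->S, B3->F; covered: B1=T, B1=F, B2=T, B3=T, B3=F, B4=S, B4=E
union over the pool: B1=T, B1=F, B2=T, B2=F, B3=T, B3=F, B4=S, B4=E
uncovered (0 of 8): none
Answer: none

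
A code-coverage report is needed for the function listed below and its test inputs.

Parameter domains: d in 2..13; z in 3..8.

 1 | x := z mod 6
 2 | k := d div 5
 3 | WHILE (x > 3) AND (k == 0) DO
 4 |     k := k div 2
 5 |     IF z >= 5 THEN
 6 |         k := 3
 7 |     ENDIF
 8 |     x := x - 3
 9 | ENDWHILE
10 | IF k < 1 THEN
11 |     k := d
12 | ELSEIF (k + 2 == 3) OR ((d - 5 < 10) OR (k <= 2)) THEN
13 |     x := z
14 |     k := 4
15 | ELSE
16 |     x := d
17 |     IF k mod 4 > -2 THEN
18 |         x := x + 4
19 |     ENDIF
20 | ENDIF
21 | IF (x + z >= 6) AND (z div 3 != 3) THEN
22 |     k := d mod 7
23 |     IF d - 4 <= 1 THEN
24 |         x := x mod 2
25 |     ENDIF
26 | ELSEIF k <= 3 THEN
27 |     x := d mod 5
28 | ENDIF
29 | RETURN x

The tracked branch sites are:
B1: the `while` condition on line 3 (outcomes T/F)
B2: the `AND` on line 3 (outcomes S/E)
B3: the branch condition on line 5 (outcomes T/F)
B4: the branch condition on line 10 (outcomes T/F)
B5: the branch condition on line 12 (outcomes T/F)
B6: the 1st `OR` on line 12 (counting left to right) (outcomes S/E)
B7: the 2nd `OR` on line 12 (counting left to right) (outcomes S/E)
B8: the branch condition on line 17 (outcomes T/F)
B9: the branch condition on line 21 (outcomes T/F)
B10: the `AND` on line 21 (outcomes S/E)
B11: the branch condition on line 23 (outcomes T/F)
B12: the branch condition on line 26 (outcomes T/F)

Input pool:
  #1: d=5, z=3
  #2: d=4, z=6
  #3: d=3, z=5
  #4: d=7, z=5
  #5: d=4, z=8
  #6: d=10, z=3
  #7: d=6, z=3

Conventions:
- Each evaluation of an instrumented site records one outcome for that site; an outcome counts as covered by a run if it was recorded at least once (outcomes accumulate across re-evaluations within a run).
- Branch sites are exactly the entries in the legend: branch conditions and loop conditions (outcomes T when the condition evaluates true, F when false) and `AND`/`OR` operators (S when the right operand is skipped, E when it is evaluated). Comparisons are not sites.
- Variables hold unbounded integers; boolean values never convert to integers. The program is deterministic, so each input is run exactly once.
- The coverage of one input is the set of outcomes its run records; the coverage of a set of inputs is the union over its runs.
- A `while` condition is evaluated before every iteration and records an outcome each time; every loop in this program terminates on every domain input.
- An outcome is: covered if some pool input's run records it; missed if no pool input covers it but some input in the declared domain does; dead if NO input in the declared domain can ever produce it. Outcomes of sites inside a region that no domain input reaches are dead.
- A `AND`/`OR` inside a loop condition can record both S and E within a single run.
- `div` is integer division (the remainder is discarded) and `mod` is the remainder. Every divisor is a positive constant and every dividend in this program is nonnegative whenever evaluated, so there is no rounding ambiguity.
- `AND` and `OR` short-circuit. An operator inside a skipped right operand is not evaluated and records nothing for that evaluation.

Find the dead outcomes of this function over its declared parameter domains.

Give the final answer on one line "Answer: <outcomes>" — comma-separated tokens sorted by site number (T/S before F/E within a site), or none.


running all 72 domain inputs and tallying outcomes:
  B5=F: unreachable across the whole domain -> dead
  B7=E: unreachable across the whole domain -> dead
  B8=T: unreachable across the whole domain -> dead
  B8=F: unreachable across the whole domain -> dead
  reachable outcomes have witnesses, e.g. B1=T (e.g. d=2, z=4), B1=F (e.g. d=2, z=3), B2=S (e.g. d=2, z=3), B2=E (e.g. d=2, z=4)
Answer: B5=F, B7=E, B8=T, B8=F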